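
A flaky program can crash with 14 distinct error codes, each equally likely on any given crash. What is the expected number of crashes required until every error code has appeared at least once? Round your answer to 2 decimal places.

After k distinct error codes have appeared, the next crash gives a new one with probability (14-k)/14, so the expected wait for the (k+1)-th is 14/(14-k).
E[T] = 14/14 + 14/13 + 14/12 + ... + 14/2 + 14/1 = 14·H_{14}.
H_{14} = 3.252, so E[T] = 45.522.

45.52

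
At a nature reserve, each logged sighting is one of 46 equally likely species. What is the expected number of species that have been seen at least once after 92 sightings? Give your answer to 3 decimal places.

For each species, P(seen in 92 sightings) = 1 - (45/46)^92 = 0.8676.
By linearity of expectation, E[distinct seen] = 46·(1 - (45/46)^92) = 39.9104.

39.910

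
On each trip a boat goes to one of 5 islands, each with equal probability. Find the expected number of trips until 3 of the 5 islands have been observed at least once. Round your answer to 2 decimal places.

3.92

With k distinct islands already seen, the next new one arrives after an expected 5/(5-k) trips.
Sum over k = 0,...,2: E = 5/5 + 5/4 + 5/3 = 3.917.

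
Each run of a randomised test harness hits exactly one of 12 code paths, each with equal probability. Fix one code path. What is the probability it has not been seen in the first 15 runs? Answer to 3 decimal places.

0.271

On each run the fixed code path fails to appear with probability 11/12.
P(still missing after 15) = (11/12)^15 = 0.2711.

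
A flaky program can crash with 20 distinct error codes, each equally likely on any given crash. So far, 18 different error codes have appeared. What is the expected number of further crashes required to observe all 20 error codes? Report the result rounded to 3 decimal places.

30.000

From k distinct to k+1 distinct takes on average 20/(20-k) crashes.
Sum over k = 18,...,19: E = 20/2 + 20/1 = 30.0000.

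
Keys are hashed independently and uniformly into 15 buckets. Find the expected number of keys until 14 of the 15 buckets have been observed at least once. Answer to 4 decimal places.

Going from k to k+1 distinct takes a geometric number of keys with mean 15/(15-k).
Sum over k = 0,...,13: E = 15/15 + 15/14 + 15/13 + ... + 15/3 + 15/2 = 34.77343.

34.7734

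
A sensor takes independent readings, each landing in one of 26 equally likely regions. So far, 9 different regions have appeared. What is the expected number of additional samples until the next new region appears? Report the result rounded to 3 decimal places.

Each sample yields a new region with probability (26-9)/26 = 17/26, so the wait is geometric with mean 26/17.
E = 26/17 = 1.5294.

1.529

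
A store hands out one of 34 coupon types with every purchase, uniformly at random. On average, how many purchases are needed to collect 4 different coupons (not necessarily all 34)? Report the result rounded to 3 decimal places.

4.190

With k distinct coupons already seen, the next new one arrives after an expected 34/(34-k) purchases.
Sum over k = 0,...,3: E = 34/34 + 34/33 + 34/32 + 34/31 = 4.1896.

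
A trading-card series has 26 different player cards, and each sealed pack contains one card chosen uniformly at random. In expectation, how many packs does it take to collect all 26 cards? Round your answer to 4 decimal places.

After k distinct cards have appeared, the next pack gives a new one with probability (26-k)/26, so the expected wait for the (k+1)-th is 26/(26-k).
E[T] = 26/26 + 26/25 + 26/24 + ... + 26/2 + 26/1 = 26·H_{26}.
H_{26} = 3.85442, so E[T] = 100.21491.

100.2149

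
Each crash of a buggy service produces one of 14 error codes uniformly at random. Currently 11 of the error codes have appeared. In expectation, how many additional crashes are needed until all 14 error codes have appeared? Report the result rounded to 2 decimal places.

From k distinct to k+1 distinct takes on average 14/(14-k) crashes.
Sum over k = 11,...,13: E = 14/3 + 14/2 + 14/1 = 25.667.

25.67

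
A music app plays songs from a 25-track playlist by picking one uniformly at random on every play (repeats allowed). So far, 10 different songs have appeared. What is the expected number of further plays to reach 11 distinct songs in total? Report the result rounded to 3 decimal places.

1.667

From k distinct to k+1 distinct takes on average 25/(25-k) plays.
Only the k = 10 term is needed: E = 25/15 = 1.6667.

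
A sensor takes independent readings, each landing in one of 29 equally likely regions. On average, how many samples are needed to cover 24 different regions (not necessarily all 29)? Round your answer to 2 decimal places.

Going from k to k+1 distinct takes a geometric number of samples with mean 29/(29-k).
Sum over k = 0,...,23: E = 29/29 + 29/28 + 29/27 + ... + 29/7 + 29/6 = 48.671.

48.67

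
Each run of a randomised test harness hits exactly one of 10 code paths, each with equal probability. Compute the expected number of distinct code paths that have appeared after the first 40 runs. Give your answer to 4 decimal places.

For each code path, P(seen in 40 runs) = 1 - (9/10)^40 = 0.98522.
By linearity of expectation, E[distinct seen] = 10·(1 - (9/10)^40) = 9.85219.

9.8522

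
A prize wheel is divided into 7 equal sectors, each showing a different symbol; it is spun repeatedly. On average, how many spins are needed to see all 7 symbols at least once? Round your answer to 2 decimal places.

18.15

The wait to go from k to k+1 distinct symbols is geometric with mean 7/(7-k).
E[T] = 7/7 + 7/6 + 7/5 + ... + 7/2 + 7/1 = 7·H_{7}.
H_{7} = 2.593, so E[T] = 18.150.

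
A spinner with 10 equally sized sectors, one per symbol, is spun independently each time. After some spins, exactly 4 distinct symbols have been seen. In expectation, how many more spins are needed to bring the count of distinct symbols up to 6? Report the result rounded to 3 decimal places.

3.667

From k distinct to k+1 distinct takes on average 10/(10-k) spins.
Sum over k = 4,...,5: E = 10/6 + 10/5 = 3.6667.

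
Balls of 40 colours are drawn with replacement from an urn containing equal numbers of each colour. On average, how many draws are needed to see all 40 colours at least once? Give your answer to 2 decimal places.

171.14

Split into phases: going from k distinct to k+1 distinct takes on average 40/(40-k) draws.
E[T] = 40/40 + 40/39 + 40/38 + ... + 40/2 + 40/1 = 40·H_{40}.
H_{40} = 4.279, so E[T] = 171.142.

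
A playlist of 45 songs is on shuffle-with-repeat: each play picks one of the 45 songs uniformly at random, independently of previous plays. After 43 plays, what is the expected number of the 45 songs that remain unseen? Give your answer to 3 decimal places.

17.121

For each song, P(unseen after 43) = (44/45)^43 = 0.3805.
By linearity of expectation, E[unseen] = 45·(44/45)^43 = 17.1214.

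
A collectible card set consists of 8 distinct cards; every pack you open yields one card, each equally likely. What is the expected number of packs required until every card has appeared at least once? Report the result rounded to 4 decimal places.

After k distinct cards have appeared, the next pack gives a new one with probability (8-k)/8, so the expected wait for the (k+1)-th is 8/(8-k).
E[T] = 8/8 + 8/7 + 8/6 + ... + 8/2 + 8/1 = 8·H_{8}.
H_{8} = 2.71786, so E[T] = 21.74286.

21.7429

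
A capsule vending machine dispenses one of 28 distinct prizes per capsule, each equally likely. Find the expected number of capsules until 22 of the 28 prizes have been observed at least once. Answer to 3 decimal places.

With k distinct prizes already seen, the next new one arrives after an expected 28/(28-k) capsules.
Sum over k = 0,...,21: E = 28/28 + 28/27 + 28/26 + ... + 28/8 + 28/7 = 41.3608.

41.361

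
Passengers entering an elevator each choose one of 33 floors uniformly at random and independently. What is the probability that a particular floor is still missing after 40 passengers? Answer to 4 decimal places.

0.2920

Each passenger misses the fixed floor with probability (33-1)/33 = 32/33, independently.
P(still missing after 40) = (32/33)^40 = 0.29204.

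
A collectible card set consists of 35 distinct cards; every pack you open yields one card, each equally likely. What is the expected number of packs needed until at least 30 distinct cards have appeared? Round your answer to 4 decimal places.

With k distinct cards already seen, the next new one arrives after an expected 35/(35-k) packs.
Sum over k = 0,...,29: E = 35/35 + 35/34 + 35/33 + ... + 35/7 + 35/6 = 65.22068.

65.2207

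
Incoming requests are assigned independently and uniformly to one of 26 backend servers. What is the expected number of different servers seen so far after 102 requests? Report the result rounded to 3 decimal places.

For each server, P(seen in 102 requests) = 1 - (25/26)^102 = 0.9817.
By linearity of expectation, E[distinct seen] = 26·(1 - (25/26)^102) = 25.5240.

25.524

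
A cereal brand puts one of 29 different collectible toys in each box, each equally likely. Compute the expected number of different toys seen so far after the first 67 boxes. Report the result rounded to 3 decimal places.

For each toy, P(seen in 67 boxes) = 1 - (28/29)^67 = 0.9047.
By linearity of expectation, E[distinct seen] = 29·(1 - (28/29)^67) = 26.2374.

26.237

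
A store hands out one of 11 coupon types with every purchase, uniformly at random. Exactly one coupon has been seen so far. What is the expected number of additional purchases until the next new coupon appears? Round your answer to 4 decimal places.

The number of purchases until the next new coupon is geometric with success probability 10/11, so its mean is 11/10.
E = 11/10 = 1.10000.

1.1000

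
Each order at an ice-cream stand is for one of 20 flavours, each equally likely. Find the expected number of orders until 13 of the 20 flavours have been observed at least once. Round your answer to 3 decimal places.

Going from k to k+1 distinct takes a geometric number of orders with mean 20/(20-k).
Sum over k = 0,...,12: E = 20/20 + 20/19 + 20/18 + ... + 20/9 + 20/8 = 20.0977.

20.098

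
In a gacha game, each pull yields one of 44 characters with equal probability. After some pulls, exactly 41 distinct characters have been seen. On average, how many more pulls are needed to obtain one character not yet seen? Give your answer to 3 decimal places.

14.667

Each pull yields a new character with probability (44-41)/44 = 3/44, so the wait is geometric with mean 44/3.
E = 44/3 = 14.6667.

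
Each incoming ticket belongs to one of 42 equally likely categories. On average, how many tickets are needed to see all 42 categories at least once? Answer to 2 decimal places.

The wait to go from k to k+1 distinct categories is geometric with mean 42/(42-k).
E[T] = 42/42 + 42/41 + 42/40 + ... + 42/2 + 42/1 = 42·H_{42}.
H_{42} = 4.327, so E[T] = 181.723.

181.72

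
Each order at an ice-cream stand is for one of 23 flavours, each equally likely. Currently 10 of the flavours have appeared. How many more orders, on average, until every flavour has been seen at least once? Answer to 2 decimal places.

With k distinct flavours already seen, the next new one takes an expected 23/(23-k) orders.
Sum over k = 10,...,22: E = 23/13 + 23/12 + 23/11 + ... + 23/2 + 23/1 = 73.143.

73.14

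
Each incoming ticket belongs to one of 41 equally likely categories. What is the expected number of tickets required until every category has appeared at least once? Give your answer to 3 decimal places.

The wait to go from k to k+1 distinct categories is geometric with mean 41/(41-k).
E[T] = 41/41 + 41/40 + 41/39 + ... + 41/2 + 41/1 = 41·H_{41}.
H_{41} = 4.3029, so E[T] = 176.4203.

176.420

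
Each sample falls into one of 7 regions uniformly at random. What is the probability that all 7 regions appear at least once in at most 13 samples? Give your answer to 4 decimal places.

By inclusion–exclusion over which regions are missing,
P(all seen) = Σ_{j=0}^{7} (-1)^j C(7,j)((7-j)/7)^13
= 1.00000 - 0.94360 + 0.26458 - 0.02424 + 0.00058 - 0.00000 + 0.00000 - 0.00000
= 0.29731.

0.2973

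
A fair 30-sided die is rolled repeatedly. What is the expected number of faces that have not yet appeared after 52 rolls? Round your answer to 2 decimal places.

For each face, P(unseen after 52) = (29/30)^52 = 0.172.
By linearity of expectation, E[unseen] = 30·(29/30)^52 = 5.146.

5.15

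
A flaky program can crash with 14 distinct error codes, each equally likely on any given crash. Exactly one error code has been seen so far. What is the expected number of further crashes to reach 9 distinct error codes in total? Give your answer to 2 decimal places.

With k distinct error codes already seen, the next new one takes an expected 14/(14-k) crashes.
Sum over k = 1,...,8: E = 14/13 + 14/12 + 14/11 + ... + 14/7 + 14/6 = 12.555.

12.56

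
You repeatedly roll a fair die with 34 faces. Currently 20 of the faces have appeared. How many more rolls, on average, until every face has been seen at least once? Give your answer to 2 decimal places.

110.55

The wait to go from k to k+1 distinct faces is geometric with mean 34/(34-k).
Sum over k = 20,...,33: E = 34/14 + 34/13 + 34/12 + ... + 34/2 + 34/1 = 110.553.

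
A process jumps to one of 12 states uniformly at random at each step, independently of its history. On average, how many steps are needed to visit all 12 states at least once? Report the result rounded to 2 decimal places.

37.24

Split into phases: going from k distinct to k+1 distinct takes on average 12/(12-k) steps.
E[T] = 12/12 + 12/11 + 12/10 + ... + 12/2 + 12/1 = 12·H_{12}.
H_{12} = 3.103, so E[T] = 37.239.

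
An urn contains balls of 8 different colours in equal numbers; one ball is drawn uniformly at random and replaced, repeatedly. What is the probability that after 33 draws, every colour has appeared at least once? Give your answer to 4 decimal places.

0.9045

Let A_i be the event that colour i is missing after 33 draws. By inclusion–exclusion on the A_i,
P(all seen) = Σ_{j=0}^{8} (-1)^j C(8,j)((8-j)/8)^33
= 1.00000 - 0.09758 + 0.00211 - 0.00001 + 0.00000 - 0.00000 + 0.00000 - 0.00000 + 0.00000
= 0.90452.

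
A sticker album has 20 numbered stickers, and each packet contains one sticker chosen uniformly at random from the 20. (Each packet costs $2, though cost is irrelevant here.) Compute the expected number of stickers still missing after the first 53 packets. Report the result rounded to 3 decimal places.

1.319

For each sticker, P(unseen after 53) = (19/20)^53 = 0.0660.
By linearity of expectation, E[unseen] = 20·(19/20)^53 = 1.3194.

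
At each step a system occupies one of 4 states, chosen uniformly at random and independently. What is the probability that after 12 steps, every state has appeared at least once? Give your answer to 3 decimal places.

0.875

By inclusion–exclusion over which states are missing,
P(all seen) = Σ_{j=0}^{4} (-1)^j C(4,j)((4-j)/4)^12
= 1.0000 - 0.1267 + 0.0015 - 0.0000 + 0.0000
= 0.8748.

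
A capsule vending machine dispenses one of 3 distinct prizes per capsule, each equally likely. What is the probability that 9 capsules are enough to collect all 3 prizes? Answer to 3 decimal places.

Let A_i be the event that prize i is missing after 9 capsules. By inclusion–exclusion on the A_i,
P(all seen) = Σ_{j=0}^{3} (-1)^j C(3,j)((3-j)/3)^9
= 1.0000 - 0.0780 + 0.0002 - 0.0000
= 0.9221.

0.922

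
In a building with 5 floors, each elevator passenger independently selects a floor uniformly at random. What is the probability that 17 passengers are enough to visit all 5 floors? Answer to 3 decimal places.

By inclusion–exclusion over which floors are missing,
P(all seen) = Σ_{j=0}^{5} (-1)^j C(5,j)((5-j)/5)^17
= 1.0000 - 0.1126 + 0.0017 - 0.0000 + 0.0000 - 0.0000
= 0.8891.

0.889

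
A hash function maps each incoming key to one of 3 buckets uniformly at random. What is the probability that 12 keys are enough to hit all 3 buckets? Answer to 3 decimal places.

By inclusion–exclusion over which buckets are missing,
P(all seen) = Σ_{j=0}^{3} (-1)^j C(3,j)((3-j)/3)^12
= 1.0000 - 0.0231 + 0.0000 - 0.0000
= 0.9769.

0.977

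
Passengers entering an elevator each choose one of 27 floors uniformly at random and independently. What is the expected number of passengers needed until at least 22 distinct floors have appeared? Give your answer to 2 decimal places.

43.42

Going from k to k+1 distinct takes a geometric number of passengers with mean 27/(27-k).
Sum over k = 0,...,21: E = 27/27 + 27/26 + 27/25 + ... + 27/7 + 27/6 = 43.419.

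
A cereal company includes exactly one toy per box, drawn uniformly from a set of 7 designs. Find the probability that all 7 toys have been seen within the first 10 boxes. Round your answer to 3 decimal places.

0.105

By inclusion–exclusion over which toys are missing,
P(all seen) = Σ_{j=0}^{7} (-1)^j C(7,j)((7-j)/7)^10
= 1.0000 - 1.4984 + 0.7260 - 0.1299 + 0.0073 - 0.0001 + 0.0000 - 0.0000
= 0.1049.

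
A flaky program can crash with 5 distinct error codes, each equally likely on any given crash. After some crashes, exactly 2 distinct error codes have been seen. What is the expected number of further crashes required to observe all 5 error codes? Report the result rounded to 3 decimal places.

9.167

With k distinct error codes already seen, the next new one takes an expected 5/(5-k) crashes.
Sum over k = 2,...,4: E = 5/3 + 5/2 + 5/1 = 9.1667.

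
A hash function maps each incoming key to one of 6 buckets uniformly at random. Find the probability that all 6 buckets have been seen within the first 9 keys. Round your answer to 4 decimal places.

0.1890

Let A_i be the event that bucket i is missing after 9 keys. By inclusion–exclusion on the A_i,
P(all seen) = Σ_{j=0}^{6} (-1)^j C(6,j)((6-j)/6)^9
= 1.00000 - 1.16284 + 0.39018 - 0.03906 + 0.00076 - 0.00000 + 0.00000
= 0.18904.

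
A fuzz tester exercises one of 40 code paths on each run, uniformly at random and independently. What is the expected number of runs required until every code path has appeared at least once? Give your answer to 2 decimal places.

Split into phases: going from k distinct to k+1 distinct takes on average 40/(40-k) runs.
E[T] = 40/40 + 40/39 + 40/38 + ... + 40/2 + 40/1 = 40·H_{40}.
H_{40} = 4.279, so E[T] = 171.142.

171.14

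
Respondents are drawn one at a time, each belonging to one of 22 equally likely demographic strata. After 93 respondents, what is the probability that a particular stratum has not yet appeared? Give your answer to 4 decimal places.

0.0132

Each respondent misses the fixed stratum with probability (22-1)/22 = 21/22, independently.
P(still missing after 93) = (21/22)^93 = 0.01322.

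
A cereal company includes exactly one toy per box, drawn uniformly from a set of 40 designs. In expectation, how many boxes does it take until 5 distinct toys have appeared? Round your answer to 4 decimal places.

5.2705

With k distinct toys already seen, the next new one arrives after an expected 40/(40-k) boxes.
Sum over k = 0,...,4: E = 40/40 + 40/39 + 40/38 + 40/37 + 40/36 = 5.27046.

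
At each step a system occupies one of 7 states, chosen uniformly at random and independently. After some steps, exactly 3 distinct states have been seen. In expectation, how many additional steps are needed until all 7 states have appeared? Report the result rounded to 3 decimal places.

14.583

With k distinct states already seen, the next new one takes an expected 7/(7-k) steps.
Sum over k = 3,...,6: E = 7/4 + 7/3 + 7/2 + 7/1 = 14.5833.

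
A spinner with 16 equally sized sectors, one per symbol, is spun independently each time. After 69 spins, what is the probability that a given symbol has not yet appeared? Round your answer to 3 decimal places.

Each spin misses the fixed symbol with probability (16-1)/16 = 15/16, independently.
P(still missing after 69) = (15/16)^69 = 0.0116.

0.012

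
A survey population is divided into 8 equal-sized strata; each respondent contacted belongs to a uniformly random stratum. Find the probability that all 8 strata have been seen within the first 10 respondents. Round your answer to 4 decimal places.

By inclusion–exclusion over which strata are missing,
P(all seen) = Σ_{j=0}^{8} (-1)^j C(8,j)((8-j)/8)^10
= 1.00000 - 2.10460 + 1.57678 - 0.50932 + 0.06836 - 0.00308 + 0.00003 - 0.00000 + 0.00000
= 0.02816.

0.0282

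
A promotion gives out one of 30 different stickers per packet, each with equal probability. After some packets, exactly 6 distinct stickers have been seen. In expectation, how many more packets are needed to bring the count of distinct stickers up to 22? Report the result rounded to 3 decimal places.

The wait to go from k to k+1 distinct stickers is geometric with mean 30/(30-k).
Sum over k = 6,...,21: E = 30/24 + 30/23 + 30/22 + ... + 30/10 + 30/9 = 31.7430.

31.743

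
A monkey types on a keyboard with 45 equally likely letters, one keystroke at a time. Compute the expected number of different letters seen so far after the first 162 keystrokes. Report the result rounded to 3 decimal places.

43.819

For each letter, P(seen in 162 keystrokes) = 1 - (44/45)^162 = 0.9738.
By linearity of expectation, E[distinct seen] = 45·(1 - (44/45)^162) = 43.8194.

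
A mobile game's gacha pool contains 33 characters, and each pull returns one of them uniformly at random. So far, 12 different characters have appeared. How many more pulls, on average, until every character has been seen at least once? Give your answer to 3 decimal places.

120.297

With k distinct characters already seen, the next new one takes an expected 33/(33-k) pulls.
Sum over k = 12,...,32: E = 33/21 + 33/20 + 33/19 + ... + 33/2 + 33/1 = 120.2968.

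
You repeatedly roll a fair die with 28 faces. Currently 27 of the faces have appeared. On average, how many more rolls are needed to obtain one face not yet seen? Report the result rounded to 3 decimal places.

Each roll yields a new face with probability (28-27)/28 = 1/28, so the wait is geometric with mean 28/1.
E = 28/1 = 28.0000.

28.000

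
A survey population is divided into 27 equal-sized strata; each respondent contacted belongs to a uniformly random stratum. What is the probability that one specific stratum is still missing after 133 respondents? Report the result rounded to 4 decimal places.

0.0066

On each respondent the fixed stratum fails to appear with probability 26/27.
P(still missing after 133) = (26/27)^133 = 0.00661.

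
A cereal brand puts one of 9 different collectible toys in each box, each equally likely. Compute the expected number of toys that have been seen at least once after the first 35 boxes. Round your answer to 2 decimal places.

For each toy, P(seen in 35 boxes) = 1 - (8/9)^35 = 0.984.
By linearity of expectation, E[distinct seen] = 9·(1 - (8/9)^35) = 8.854.

8.85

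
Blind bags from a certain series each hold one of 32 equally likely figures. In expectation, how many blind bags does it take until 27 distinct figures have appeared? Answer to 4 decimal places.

Going from k to k+1 distinct takes a geometric number of blind bags with mean 32/(32-k).
Sum over k = 0,...,26: E = 32/32 + 32/31 + 32/30 + ... + 32/7 + 32/6 = 56.80518.

56.8052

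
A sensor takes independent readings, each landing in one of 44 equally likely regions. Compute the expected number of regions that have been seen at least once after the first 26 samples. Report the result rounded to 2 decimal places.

For each region, P(seen in 26 samples) = 1 - (43/44)^26 = 0.450.
By linearity of expectation, E[distinct seen] = 44·(1 - (43/44)^26) = 19.797.

19.80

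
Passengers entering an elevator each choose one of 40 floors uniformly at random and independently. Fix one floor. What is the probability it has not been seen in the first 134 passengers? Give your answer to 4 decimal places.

On each passenger the fixed floor fails to appear with probability 39/40.
P(still missing after 134) = (39/40)^134 = 0.03362.

0.0336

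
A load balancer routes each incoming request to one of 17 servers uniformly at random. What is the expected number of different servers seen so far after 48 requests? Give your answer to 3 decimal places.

16.074

For each server, P(seen in 48 requests) = 1 - (16/17)^48 = 0.9455.
By linearity of expectation, E[distinct seen] = 17·(1 - (16/17)^48) = 16.0739.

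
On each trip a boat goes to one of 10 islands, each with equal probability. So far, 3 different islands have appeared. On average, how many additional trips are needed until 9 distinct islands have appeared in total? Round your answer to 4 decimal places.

15.9286

The wait to go from k to k+1 distinct islands is geometric with mean 10/(10-k).
Sum over k = 3,...,8: E = 10/7 + 10/6 + 10/5 + 10/4 + 10/3 + 10/2 = 15.92857.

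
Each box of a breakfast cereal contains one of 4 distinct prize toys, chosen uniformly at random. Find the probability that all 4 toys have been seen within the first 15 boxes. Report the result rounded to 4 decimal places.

By inclusion–exclusion over which toys are missing,
P(all seen) = Σ_{j=0}^{4} (-1)^j C(4,j)((4-j)/4)^15
= 1.00000 - 0.05345 + 0.00018 - 0.00000 + 0.00000
= 0.94673.

0.9467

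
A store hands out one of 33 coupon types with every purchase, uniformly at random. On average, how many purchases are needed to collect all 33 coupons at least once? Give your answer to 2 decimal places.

134.93

Split into phases: going from k distinct to k+1 distinct takes on average 33/(33-k) purchases.
E[T] = 33/33 + 33/32 + 33/31 + ... + 33/2 + 33/1 = 33·H_{33}.
H_{33} = 4.089, so E[T] = 134.930.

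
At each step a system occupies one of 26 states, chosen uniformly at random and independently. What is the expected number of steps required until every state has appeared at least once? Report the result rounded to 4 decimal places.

The wait to go from k to k+1 distinct states is geometric with mean 26/(26-k).
E[T] = 26/26 + 26/25 + 26/24 + ... + 26/2 + 26/1 = 26·H_{26}.
H_{26} = 3.85442, so E[T] = 100.21491.

100.2149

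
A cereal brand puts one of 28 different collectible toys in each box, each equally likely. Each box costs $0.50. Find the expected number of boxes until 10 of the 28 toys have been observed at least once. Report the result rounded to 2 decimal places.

12.10

Going from k to k+1 distinct takes a geometric number of boxes with mean 28/(28-k).
Sum over k = 0,...,9: E = 28/28 + 28/27 + 28/26 + ... + 28/20 + 28/19 = 12.098.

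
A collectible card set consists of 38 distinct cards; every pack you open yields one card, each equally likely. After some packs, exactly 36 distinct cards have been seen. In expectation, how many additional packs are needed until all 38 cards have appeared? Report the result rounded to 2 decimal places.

57.00

The wait to go from k to k+1 distinct cards is geometric with mean 38/(38-k).
Sum over k = 36,...,37: E = 38/2 + 38/1 = 57.000.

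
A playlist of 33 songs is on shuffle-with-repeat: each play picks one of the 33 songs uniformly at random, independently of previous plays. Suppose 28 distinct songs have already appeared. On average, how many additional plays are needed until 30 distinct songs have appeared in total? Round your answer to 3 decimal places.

14.850

From k distinct to k+1 distinct takes on average 33/(33-k) plays.
Sum over k = 28,...,29: E = 33/5 + 33/4 = 14.8500.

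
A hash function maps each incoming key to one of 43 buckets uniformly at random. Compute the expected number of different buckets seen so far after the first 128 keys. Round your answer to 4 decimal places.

40.8845

For each bucket, P(seen in 128 keys) = 1 - (42/43)^128 = 0.95080.
By linearity of expectation, E[distinct seen] = 43·(1 - (42/43)^128) = 40.88449.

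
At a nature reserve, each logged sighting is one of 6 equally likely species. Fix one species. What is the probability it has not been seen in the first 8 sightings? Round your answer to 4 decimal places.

Each sighting misses the fixed species with probability (6-1)/6 = 5/6, independently.
P(still missing after 8) = (5/6)^8 = 0.23257.

0.2326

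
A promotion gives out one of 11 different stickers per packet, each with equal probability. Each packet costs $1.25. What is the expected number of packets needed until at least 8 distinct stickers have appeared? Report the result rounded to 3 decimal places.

With k distinct stickers already seen, the next new one arrives after an expected 11/(11-k) packets.
Sum over k = 0,...,7: E = 11/11 + 11/10 + 11/9 + ... + 11/5 + 11/4 = 13.0520.

13.052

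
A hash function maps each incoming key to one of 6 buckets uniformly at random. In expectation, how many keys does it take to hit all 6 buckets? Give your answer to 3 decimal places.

The wait to go from k to k+1 distinct buckets is geometric with mean 6/(6-k).
E[T] = 6/6 + 6/5 + 6/4 + 6/3 + 6/2 + 6/1 = 6·H_{6}.
H_{6} = 2.4500, so E[T] = 14.7000.

14.700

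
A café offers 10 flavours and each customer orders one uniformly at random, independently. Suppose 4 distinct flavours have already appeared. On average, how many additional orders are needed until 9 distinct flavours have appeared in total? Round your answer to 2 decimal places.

14.50

With k distinct flavours already seen, the next new one takes an expected 10/(10-k) orders.
Sum over k = 4,...,8: E = 10/6 + 10/5 + 10/4 + 10/3 + 10/2 = 14.500.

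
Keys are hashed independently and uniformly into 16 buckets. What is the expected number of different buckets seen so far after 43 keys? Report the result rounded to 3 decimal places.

For each bucket, P(seen in 43 keys) = 1 - (15/16)^43 = 0.9377.
By linearity of expectation, E[distinct seen] = 16·(1 - (15/16)^43) = 15.0026.

15.003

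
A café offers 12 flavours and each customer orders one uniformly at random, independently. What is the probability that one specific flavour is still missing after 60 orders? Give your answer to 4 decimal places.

0.0054

Each order misses the fixed flavour with probability (12-1)/12 = 11/12, independently.
P(still missing after 60) = (11/12)^60 = 0.00540.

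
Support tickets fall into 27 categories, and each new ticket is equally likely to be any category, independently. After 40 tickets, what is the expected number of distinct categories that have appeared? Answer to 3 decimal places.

For each category, P(seen in 40 tickets) = 1 - (26/27)^40 = 0.7790.
By linearity of expectation, E[distinct seen] = 27·(1 - (26/27)^40) = 21.0331.

21.033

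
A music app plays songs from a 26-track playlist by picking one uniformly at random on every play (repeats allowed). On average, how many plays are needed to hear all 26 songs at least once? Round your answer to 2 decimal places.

100.21

The wait to go from k to k+1 distinct songs is geometric with mean 26/(26-k).
E[T] = 26/26 + 26/25 + 26/24 + ... + 26/2 + 26/1 = 26·H_{26}.
H_{26} = 3.854, so E[T] = 100.215.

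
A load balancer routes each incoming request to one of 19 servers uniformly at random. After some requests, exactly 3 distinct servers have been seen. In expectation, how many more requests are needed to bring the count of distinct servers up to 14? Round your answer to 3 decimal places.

The wait to go from k to k+1 distinct servers is geometric with mean 19/(19-k).
Sum over k = 3,...,13: E = 19/16 + 19/15 + 19/14 + ... + 19/7 + 19/6 = 20.8505.

20.851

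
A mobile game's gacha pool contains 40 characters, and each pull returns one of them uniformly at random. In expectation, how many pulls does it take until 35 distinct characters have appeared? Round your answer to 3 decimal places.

Going from k to k+1 distinct takes a geometric number of pulls with mean 40/(40-k).
Sum over k = 0,...,34: E = 40/40 + 40/39 + 40/38 + ... + 40/7 + 40/6 = 79.8084.

79.808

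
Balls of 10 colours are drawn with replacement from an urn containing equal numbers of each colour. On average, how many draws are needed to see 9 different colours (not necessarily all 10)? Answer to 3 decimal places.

With k distinct colours already seen, the next new one arrives after an expected 10/(10-k) draws.
Sum over k = 0,...,8: E = 10/10 + 10/9 + 10/8 + ... + 10/3 + 10/2 = 19.2897.

19.290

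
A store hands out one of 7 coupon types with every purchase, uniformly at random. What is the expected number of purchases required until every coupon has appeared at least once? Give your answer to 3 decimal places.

Split into phases: going from k distinct to k+1 distinct takes on average 7/(7-k) purchases.
E[T] = 7/7 + 7/6 + 7/5 + ... + 7/2 + 7/1 = 7·H_{7}.
H_{7} = 2.5929, so E[T] = 18.1500.

18.150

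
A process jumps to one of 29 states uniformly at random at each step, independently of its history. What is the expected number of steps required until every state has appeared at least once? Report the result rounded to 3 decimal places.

114.888

After k distinct states have appeared, the next step gives a new one with probability (29-k)/29, so the expected wait for the (k+1)-th is 29/(29-k).
E[T] = 29/29 + 29/28 + 29/27 + ... + 29/2 + 29/1 = 29·H_{29}.
H_{29} = 3.9617, so E[T] = 114.8880.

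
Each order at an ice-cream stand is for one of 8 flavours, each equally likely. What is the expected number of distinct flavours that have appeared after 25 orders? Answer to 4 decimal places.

For each flavour, P(seen in 25 orders) = 1 - (7/8)^25 = 0.96450.
By linearity of expectation, E[distinct seen] = 8·(1 - (7/8)^25) = 7.71602.

7.7160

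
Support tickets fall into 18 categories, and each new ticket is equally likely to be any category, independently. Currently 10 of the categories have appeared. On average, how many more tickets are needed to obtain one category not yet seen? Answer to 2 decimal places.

2.25

Each ticket yields a new category with probability (18-10)/18 = 8/18, so the wait is geometric with mean 18/8.
E = 18/8 = 2.250.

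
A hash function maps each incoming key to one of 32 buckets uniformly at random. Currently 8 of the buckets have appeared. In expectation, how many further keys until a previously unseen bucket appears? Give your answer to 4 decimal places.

1.3333

The number of keys until the next new bucket is geometric with success probability 24/32, so its mean is 32/24.
E = 32/24 = 1.33333.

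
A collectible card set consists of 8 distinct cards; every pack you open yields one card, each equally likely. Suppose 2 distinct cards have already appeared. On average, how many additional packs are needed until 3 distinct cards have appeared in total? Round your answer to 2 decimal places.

From k distinct to k+1 distinct takes on average 8/(8-k) packs.
Only the k = 2 term is needed: E = 8/6 = 1.333.

1.33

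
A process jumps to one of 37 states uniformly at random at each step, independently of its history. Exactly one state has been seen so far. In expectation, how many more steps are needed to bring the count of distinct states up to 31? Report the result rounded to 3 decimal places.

63.809

The wait to go from k to k+1 distinct states is geometric with mean 37/(37-k).
Sum over k = 1,...,30: E = 37/36 + 37/35 + 37/34 + ... + 37/8 + 37/7 = 63.8087.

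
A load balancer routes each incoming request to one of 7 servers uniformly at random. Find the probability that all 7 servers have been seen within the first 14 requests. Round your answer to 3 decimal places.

Let A_i be the event that server i is missing after 14 requests. By inclusion–exclusion on the A_i,
P(all seen) = Σ_{j=0}^{7} (-1)^j C(7,j)((7-j)/7)^14
= 1.0000 - 0.8088 + 0.1890 - 0.0139 + 0.0002 - 0.0000 + 0.0000 - 0.0000
= 0.3666.

0.367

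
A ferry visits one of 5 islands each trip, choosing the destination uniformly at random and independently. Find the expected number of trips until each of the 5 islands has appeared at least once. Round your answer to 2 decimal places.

11.42

Split into phases: going from k distinct to k+1 distinct takes on average 5/(5-k) trips.
E[T] = 5/5 + 5/4 + 5/3 + 5/2 + 5/1 = 5·H_{5}.
H_{5} = 2.283, so E[T] = 11.417.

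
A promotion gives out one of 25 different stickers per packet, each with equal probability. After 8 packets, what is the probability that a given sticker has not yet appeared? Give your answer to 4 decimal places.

0.7214

Each packet misses the fixed sticker with probability (25-1)/25 = 24/25, independently.
P(still missing after 8) = (24/25)^8 = 0.72139.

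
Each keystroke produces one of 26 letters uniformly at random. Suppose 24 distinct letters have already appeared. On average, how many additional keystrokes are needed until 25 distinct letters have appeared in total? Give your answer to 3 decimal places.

From k distinct to k+1 distinct takes on average 26/(26-k) keystrokes.
Only the k = 24 term is needed: E = 26/2 = 13.0000.

13.000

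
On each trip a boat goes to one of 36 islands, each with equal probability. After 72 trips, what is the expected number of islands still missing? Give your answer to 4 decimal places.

4.7361

For each island, P(unseen after 72) = (35/36)^72 = 0.13156.
By linearity of expectation, E[unseen] = 36·(35/36)^72 = 4.73611.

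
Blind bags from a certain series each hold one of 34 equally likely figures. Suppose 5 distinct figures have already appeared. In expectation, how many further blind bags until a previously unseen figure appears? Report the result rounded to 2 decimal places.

The number of blind bags until the next new figure is geometric with success probability 29/34, so its mean is 34/29.
E = 34/29 = 1.172.

1.17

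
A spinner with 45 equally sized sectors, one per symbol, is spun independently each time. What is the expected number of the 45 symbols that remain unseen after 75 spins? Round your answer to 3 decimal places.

8.341

For each symbol, P(unseen after 75) = (44/45)^75 = 0.1854.
By linearity of expectation, E[unseen] = 45·(44/45)^75 = 8.3411.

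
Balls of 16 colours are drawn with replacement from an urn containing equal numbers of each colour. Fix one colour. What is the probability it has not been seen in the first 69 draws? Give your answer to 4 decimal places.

0.0116

Each draw misses the fixed colour with probability (16-1)/16 = 15/16, independently.
P(still missing after 69) = (15/16)^69 = 0.01164.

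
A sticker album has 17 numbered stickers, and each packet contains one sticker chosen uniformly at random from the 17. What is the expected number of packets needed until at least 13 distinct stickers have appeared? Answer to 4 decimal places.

Going from k to k+1 distinct takes a geometric number of packets with mean 17/(17-k).
Sum over k = 0,...,12: E = 17/17 + 17/16 + 17/15 + ... + 17/6 + 17/5 = 23.05573.

23.0557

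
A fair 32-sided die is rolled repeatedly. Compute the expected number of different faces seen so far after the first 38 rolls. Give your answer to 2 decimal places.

22.42

For each face, P(seen in 38 rolls) = 1 - (31/32)^38 = 0.701.
By linearity of expectation, E[distinct seen] = 32·(1 - (31/32)^38) = 22.424.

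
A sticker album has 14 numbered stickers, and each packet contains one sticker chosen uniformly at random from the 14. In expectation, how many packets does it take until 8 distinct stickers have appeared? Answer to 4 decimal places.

Going from k to k+1 distinct takes a geometric number of packets with mean 14/(14-k).
Sum over k = 0,...,7: E = 14/14 + 14/13 + 14/12 + ... + 14/8 + 14/7 = 11.22187.

11.2219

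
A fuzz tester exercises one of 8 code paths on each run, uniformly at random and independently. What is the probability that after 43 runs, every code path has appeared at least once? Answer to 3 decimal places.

0.974

Let A_i be the event that code path i is missing after 43 runs. By inclusion–exclusion on the A_i,
P(all seen) = Σ_{j=0}^{8} (-1)^j C(8,j)((8-j)/8)^43
= 1.0000 - 0.0257 + 0.0001 - 0.0000 + 0.0000 - 0.0000 + 0.0000 - 0.0000 + 0.0000
= 0.9744.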